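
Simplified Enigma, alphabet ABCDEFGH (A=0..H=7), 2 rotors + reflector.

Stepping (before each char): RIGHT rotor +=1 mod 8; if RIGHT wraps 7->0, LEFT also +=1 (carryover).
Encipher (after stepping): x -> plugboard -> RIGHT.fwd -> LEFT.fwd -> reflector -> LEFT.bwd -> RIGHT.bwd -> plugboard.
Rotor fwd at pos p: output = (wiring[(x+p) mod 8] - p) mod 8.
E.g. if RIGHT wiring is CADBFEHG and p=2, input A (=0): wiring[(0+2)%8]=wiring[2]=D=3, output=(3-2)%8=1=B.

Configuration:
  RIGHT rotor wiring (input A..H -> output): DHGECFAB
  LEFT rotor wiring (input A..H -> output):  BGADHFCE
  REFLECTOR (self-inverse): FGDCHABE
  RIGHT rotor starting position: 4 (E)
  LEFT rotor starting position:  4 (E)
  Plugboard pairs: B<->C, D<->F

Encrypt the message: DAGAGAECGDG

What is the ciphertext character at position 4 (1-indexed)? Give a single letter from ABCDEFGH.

Char 1 ('D'): step: R->5, L=4; D->plug->F->R->B->L->B->refl->G->L'->C->R'->E->plug->E
Char 2 ('A'): step: R->6, L=4; A->plug->A->R->C->L->G->refl->B->L'->B->R'->D->plug->F
Char 3 ('G'): step: R->7, L=4; G->plug->G->R->G->L->E->refl->H->L'->H->R'->D->plug->F
Char 4 ('A'): step: R->0, L->5 (L advanced); A->plug->A->R->D->L->E->refl->H->L'->C->R'->E->plug->E

E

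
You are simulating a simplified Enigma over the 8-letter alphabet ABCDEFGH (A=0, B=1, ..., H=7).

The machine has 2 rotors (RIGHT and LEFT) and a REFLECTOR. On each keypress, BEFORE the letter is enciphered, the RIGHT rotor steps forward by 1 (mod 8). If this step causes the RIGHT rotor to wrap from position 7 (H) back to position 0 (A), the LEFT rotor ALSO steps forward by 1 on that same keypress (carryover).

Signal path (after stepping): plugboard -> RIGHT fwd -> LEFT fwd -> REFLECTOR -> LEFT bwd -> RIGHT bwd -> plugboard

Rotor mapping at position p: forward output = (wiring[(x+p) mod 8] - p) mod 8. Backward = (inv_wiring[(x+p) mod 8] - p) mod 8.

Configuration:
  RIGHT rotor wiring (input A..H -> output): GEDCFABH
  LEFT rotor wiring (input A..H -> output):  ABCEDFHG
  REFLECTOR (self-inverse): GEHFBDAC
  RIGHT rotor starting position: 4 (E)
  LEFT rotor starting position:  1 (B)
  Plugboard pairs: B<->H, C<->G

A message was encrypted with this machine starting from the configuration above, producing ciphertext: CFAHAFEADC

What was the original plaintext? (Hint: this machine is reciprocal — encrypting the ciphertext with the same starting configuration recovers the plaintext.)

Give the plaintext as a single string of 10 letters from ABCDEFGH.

Char 1 ('C'): step: R->5, L=1; C->plug->G->R->F->L->G->refl->A->L'->A->R'->H->plug->B
Char 2 ('F'): step: R->6, L=1; F->plug->F->R->E->L->E->refl->B->L'->B->R'->B->plug->H
Char 3 ('A'): step: R->7, L=1; A->plug->A->R->A->L->A->refl->G->L'->F->R'->C->plug->G
Char 4 ('H'): step: R->0, L->2 (L advanced); H->plug->B->R->E->L->F->refl->D->L'->D->R'->C->plug->G
Char 5 ('A'): step: R->1, L=2; A->plug->A->R->D->L->D->refl->F->L'->E->R'->D->plug->D
Char 6 ('F'): step: R->2, L=2; F->plug->F->R->F->L->E->refl->B->L'->C->R'->H->plug->B
Char 7 ('E'): step: R->3, L=2; E->plug->E->R->E->L->F->refl->D->L'->D->R'->F->plug->F
Char 8 ('A'): step: R->4, L=2; A->plug->A->R->B->L->C->refl->H->L'->H->R'->G->plug->C
Char 9 ('D'): step: R->5, L=2; D->plug->D->R->B->L->C->refl->H->L'->H->R'->E->plug->E
Char 10 ('C'): step: R->6, L=2; C->plug->G->R->H->L->H->refl->C->L'->B->R'->B->plug->H

Answer: BHGGDBFCEH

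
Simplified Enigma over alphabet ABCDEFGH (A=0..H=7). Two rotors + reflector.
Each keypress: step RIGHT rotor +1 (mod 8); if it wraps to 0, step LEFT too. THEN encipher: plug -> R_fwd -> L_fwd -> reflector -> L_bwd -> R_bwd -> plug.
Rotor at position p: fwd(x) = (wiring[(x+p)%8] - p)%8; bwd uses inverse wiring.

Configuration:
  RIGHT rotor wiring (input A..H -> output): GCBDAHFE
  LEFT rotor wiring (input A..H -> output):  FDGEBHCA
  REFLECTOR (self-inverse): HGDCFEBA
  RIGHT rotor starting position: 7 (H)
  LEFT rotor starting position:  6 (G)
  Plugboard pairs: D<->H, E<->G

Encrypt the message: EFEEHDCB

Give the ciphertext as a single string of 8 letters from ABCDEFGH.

Char 1 ('E'): step: R->0, L->7 (L advanced); E->plug->G->R->F->L->C->refl->D->L'->H->R'->F->plug->F
Char 2 ('F'): step: R->1, L=7; F->plug->F->R->E->L->F->refl->E->L'->C->R'->C->plug->C
Char 3 ('E'): step: R->2, L=7; E->plug->G->R->E->L->F->refl->E->L'->C->R'->F->plug->F
Char 4 ('E'): step: R->3, L=7; E->plug->G->R->H->L->D->refl->C->L'->F->R'->B->plug->B
Char 5 ('H'): step: R->4, L=7; H->plug->D->R->A->L->B->refl->G->L'->B->R'->C->plug->C
Char 6 ('D'): step: R->5, L=7; D->plug->H->R->D->L->H->refl->A->L'->G->R'->G->plug->E
Char 7 ('C'): step: R->6, L=7; C->plug->C->R->A->L->B->refl->G->L'->B->R'->H->plug->D
Char 8 ('B'): step: R->7, L=7; B->plug->B->R->H->L->D->refl->C->L'->F->R'->A->plug->A

Answer: FCFBCEDA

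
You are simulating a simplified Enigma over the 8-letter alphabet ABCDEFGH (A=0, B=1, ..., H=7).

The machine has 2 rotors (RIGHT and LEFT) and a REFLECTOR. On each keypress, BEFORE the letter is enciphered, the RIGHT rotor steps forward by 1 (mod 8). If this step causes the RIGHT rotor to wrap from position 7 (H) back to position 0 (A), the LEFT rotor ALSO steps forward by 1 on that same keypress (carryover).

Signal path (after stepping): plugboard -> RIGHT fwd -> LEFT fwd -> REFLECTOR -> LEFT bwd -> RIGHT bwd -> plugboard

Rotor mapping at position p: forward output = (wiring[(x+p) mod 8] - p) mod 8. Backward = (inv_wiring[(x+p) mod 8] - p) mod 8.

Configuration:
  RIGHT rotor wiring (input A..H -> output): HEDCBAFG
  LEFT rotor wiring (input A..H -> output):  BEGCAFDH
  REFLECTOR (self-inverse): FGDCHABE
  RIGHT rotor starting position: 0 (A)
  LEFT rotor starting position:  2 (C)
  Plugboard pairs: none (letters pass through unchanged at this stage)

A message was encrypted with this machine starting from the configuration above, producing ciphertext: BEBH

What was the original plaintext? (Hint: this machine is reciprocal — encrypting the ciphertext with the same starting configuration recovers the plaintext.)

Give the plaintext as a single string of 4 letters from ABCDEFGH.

Answer: FCHF

Derivation:
Char 1 ('B'): step: R->1, L=2; B->plug->B->R->C->L->G->refl->B->L'->E->R'->F->plug->F
Char 2 ('E'): step: R->2, L=2; E->plug->E->R->D->L->D->refl->C->L'->H->R'->C->plug->C
Char 3 ('B'): step: R->3, L=2; B->plug->B->R->G->L->H->refl->E->L'->A->R'->H->plug->H
Char 4 ('H'): step: R->4, L=2; H->plug->H->R->G->L->H->refl->E->L'->A->R'->F->plug->F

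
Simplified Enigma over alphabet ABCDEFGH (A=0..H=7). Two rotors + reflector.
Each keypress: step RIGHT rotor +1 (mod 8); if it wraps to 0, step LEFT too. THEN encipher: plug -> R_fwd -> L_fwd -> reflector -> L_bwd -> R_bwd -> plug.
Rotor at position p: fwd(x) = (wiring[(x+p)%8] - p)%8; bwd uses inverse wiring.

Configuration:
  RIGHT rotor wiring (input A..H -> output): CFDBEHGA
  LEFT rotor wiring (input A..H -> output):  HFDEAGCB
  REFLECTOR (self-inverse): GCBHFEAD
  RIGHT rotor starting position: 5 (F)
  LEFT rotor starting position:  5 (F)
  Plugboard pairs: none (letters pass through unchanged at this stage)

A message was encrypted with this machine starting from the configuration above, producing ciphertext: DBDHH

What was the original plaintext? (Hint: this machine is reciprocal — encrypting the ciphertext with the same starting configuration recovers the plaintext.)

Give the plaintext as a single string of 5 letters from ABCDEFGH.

Char 1 ('D'): step: R->6, L=5; D->plug->D->R->H->L->D->refl->H->L'->G->R'->G->plug->G
Char 2 ('B'): step: R->7, L=5; B->plug->B->R->D->L->C->refl->B->L'->A->R'->G->plug->G
Char 3 ('D'): step: R->0, L->6 (L advanced); D->plug->D->R->B->L->D->refl->H->L'->D->R'->C->plug->C
Char 4 ('H'): step: R->1, L=6; H->plug->H->R->B->L->D->refl->H->L'->D->R'->D->plug->D
Char 5 ('H'): step: R->2, L=6; H->plug->H->R->D->L->H->refl->D->L'->B->R'->A->plug->A

Answer: GGCDA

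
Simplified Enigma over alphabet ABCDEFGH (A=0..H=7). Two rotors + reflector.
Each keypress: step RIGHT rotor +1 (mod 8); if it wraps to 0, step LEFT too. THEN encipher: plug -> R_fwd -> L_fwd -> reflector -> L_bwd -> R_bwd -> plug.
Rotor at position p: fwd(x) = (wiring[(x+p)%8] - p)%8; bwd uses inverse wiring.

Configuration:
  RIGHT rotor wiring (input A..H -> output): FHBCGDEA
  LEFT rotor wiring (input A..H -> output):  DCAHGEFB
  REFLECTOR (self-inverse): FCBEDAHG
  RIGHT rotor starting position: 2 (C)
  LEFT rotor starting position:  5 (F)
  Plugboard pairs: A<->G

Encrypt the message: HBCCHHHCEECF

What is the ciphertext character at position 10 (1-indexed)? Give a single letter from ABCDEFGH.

Char 1 ('H'): step: R->3, L=5; H->plug->H->R->G->L->C->refl->B->L'->H->R'->A->plug->G
Char 2 ('B'): step: R->4, L=5; B->plug->B->R->H->L->B->refl->C->L'->G->R'->H->plug->H
Char 3 ('C'): step: R->5, L=5; C->plug->C->R->D->L->G->refl->H->L'->A->R'->D->plug->D
Char 4 ('C'): step: R->6, L=5; C->plug->C->R->H->L->B->refl->C->L'->G->R'->A->plug->G
Char 5 ('H'): step: R->7, L=5; H->plug->H->R->F->L->D->refl->E->L'->C->R'->D->plug->D
Char 6 ('H'): step: R->0, L->6 (L advanced); H->plug->H->R->A->L->H->refl->G->L'->H->R'->B->plug->B
Char 7 ('H'): step: R->1, L=6; H->plug->H->R->E->L->C->refl->B->L'->F->R'->D->plug->D
Char 8 ('C'): step: R->2, L=6; C->plug->C->R->E->L->C->refl->B->L'->F->R'->H->plug->H
Char 9 ('E'): step: R->3, L=6; E->plug->E->R->F->L->B->refl->C->L'->E->R'->G->plug->A
Char 10 ('E'): step: R->4, L=6; E->plug->E->R->B->L->D->refl->E->L'->D->R'->F->plug->F

F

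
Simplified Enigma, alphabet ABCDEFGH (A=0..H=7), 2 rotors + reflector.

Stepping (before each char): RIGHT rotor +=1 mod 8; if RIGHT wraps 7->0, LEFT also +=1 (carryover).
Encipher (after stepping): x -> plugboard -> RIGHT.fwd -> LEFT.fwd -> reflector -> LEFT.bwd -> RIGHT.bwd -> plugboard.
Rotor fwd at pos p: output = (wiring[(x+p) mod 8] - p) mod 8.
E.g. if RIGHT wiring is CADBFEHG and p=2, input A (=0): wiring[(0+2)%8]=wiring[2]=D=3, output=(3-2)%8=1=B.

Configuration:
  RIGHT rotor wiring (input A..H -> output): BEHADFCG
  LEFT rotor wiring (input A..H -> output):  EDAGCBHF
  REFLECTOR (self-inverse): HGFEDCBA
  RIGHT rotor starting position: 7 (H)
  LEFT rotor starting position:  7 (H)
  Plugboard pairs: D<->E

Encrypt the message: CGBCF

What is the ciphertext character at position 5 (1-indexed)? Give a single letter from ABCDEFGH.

Char 1 ('C'): step: R->0, L->0 (L advanced); C->plug->C->R->H->L->F->refl->C->L'->E->R'->B->plug->B
Char 2 ('G'): step: R->1, L=0; G->plug->G->R->F->L->B->refl->G->L'->D->R'->A->plug->A
Char 3 ('B'): step: R->2, L=0; B->plug->B->R->G->L->H->refl->A->L'->C->R'->H->plug->H
Char 4 ('C'): step: R->3, L=0; C->plug->C->R->C->L->A->refl->H->L'->G->R'->F->plug->F
Char 5 ('F'): step: R->4, L=0; F->plug->F->R->A->L->E->refl->D->L'->B->R'->B->plug->B

B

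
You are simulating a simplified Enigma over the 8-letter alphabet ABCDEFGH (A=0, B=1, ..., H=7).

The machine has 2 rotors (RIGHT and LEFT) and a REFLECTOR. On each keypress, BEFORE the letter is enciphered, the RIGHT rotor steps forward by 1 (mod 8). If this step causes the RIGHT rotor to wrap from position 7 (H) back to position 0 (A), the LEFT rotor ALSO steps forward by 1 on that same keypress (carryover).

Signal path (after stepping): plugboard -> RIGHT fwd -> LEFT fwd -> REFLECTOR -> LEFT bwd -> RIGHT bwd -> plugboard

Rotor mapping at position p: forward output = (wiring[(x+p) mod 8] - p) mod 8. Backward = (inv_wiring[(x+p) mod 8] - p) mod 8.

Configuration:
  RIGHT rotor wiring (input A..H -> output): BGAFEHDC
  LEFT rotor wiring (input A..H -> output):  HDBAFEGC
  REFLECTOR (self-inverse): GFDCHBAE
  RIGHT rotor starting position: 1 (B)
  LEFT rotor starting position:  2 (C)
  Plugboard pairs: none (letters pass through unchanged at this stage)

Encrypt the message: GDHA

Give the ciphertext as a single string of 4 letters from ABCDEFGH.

Char 1 ('G'): step: R->2, L=2; G->plug->G->R->H->L->B->refl->F->L'->G->R'->A->plug->A
Char 2 ('D'): step: R->3, L=2; D->plug->D->R->A->L->H->refl->E->L'->E->R'->C->plug->C
Char 3 ('H'): step: R->4, L=2; H->plug->H->R->B->L->G->refl->A->L'->F->R'->E->plug->E
Char 4 ('A'): step: R->5, L=2; A->plug->A->R->C->L->D->refl->C->L'->D->R'->F->plug->F

Answer: ACEF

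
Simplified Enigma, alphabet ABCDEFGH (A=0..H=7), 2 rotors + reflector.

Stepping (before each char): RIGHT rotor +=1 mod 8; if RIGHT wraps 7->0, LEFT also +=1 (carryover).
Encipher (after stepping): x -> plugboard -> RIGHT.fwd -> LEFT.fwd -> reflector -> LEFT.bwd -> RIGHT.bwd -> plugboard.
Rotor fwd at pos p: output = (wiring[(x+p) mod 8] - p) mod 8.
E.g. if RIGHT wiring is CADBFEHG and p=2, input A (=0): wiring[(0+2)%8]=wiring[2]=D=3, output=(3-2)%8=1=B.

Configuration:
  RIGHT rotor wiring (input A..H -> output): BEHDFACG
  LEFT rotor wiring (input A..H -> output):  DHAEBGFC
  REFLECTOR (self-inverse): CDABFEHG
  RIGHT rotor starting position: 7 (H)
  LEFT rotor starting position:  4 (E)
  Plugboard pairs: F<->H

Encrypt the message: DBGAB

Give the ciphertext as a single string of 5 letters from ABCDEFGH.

Answer: FAFCA

Derivation:
Char 1 ('D'): step: R->0, L->5 (L advanced); D->plug->D->R->D->L->G->refl->H->L'->G->R'->H->plug->F
Char 2 ('B'): step: R->1, L=5; B->plug->B->R->G->L->H->refl->G->L'->D->R'->A->plug->A
Char 3 ('G'): step: R->2, L=5; G->plug->G->R->H->L->E->refl->F->L'->C->R'->H->plug->F
Char 4 ('A'): step: R->3, L=5; A->plug->A->R->A->L->B->refl->D->L'->F->R'->C->plug->C
Char 5 ('B'): step: R->4, L=5; B->plug->B->R->E->L->C->refl->A->L'->B->R'->A->plug->A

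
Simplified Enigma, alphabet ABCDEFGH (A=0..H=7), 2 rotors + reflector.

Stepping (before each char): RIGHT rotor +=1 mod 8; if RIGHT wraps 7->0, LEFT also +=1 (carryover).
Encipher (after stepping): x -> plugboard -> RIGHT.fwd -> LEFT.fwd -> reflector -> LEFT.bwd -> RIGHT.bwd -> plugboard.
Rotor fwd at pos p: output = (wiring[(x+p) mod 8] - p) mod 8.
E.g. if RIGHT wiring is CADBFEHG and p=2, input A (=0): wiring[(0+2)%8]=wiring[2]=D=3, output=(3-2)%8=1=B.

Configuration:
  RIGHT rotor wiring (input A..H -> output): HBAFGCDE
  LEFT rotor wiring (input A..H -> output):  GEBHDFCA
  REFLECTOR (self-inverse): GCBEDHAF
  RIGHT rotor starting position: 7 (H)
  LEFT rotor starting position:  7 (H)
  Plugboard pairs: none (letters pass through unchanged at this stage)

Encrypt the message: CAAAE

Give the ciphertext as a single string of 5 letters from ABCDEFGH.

Char 1 ('C'): step: R->0, L->0 (L advanced); C->plug->C->R->A->L->G->refl->A->L'->H->R'->A->plug->A
Char 2 ('A'): step: R->1, L=0; A->plug->A->R->A->L->G->refl->A->L'->H->R'->B->plug->B
Char 3 ('A'): step: R->2, L=0; A->plug->A->R->G->L->C->refl->B->L'->C->R'->F->plug->F
Char 4 ('A'): step: R->3, L=0; A->plug->A->R->C->L->B->refl->C->L'->G->R'->G->plug->G
Char 5 ('E'): step: R->4, L=0; E->plug->E->R->D->L->H->refl->F->L'->F->R'->F->plug->F

Answer: ABFGF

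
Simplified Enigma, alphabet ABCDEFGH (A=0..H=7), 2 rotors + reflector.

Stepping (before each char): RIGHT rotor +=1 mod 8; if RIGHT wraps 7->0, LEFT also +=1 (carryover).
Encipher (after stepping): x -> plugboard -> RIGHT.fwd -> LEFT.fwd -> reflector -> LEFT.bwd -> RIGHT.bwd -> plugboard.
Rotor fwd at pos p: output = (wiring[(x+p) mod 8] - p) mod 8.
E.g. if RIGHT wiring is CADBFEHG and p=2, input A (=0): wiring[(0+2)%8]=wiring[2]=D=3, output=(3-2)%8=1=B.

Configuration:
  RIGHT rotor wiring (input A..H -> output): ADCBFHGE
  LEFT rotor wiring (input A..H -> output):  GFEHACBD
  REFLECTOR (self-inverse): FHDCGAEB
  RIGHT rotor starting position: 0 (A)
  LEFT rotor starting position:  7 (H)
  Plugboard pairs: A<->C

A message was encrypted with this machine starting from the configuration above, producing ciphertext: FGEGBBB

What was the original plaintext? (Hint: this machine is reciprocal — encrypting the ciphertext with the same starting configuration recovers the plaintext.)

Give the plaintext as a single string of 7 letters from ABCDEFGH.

Answer: BBFFFGC

Derivation:
Char 1 ('F'): step: R->1, L=7; F->plug->F->R->F->L->B->refl->H->L'->B->R'->B->plug->B
Char 2 ('G'): step: R->2, L=7; G->plug->G->R->G->L->D->refl->C->L'->H->R'->B->plug->B
Char 3 ('E'): step: R->3, L=7; E->plug->E->R->B->L->H->refl->B->L'->F->R'->F->plug->F
Char 4 ('G'): step: R->4, L=7; G->plug->G->R->G->L->D->refl->C->L'->H->R'->F->plug->F
Char 5 ('B'): step: R->5, L=7; B->plug->B->R->B->L->H->refl->B->L'->F->R'->F->plug->F
Char 6 ('B'): step: R->6, L=7; B->plug->B->R->G->L->D->refl->C->L'->H->R'->G->plug->G
Char 7 ('B'): step: R->7, L=7; B->plug->B->R->B->L->H->refl->B->L'->F->R'->A->plug->C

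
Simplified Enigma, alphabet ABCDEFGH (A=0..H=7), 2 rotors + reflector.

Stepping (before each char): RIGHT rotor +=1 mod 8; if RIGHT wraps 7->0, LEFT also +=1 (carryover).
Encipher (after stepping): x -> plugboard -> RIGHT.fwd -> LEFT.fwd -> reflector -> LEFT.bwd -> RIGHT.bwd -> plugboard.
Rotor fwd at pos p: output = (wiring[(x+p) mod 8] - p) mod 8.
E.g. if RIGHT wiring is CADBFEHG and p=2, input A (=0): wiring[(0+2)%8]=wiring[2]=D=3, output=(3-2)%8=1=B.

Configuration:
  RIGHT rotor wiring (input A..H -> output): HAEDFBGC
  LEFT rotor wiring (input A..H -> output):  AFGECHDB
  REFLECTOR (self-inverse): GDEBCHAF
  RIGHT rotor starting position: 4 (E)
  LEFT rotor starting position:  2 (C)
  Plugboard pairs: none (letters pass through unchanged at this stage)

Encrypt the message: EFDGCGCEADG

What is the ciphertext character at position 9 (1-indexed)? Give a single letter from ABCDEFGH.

Char 1 ('E'): step: R->5, L=2; E->plug->E->R->D->L->F->refl->H->L'->F->R'->C->plug->C
Char 2 ('F'): step: R->6, L=2; F->plug->F->R->F->L->H->refl->F->L'->D->R'->H->plug->H
Char 3 ('D'): step: R->7, L=2; D->plug->D->R->F->L->H->refl->F->L'->D->R'->A->plug->A
Char 4 ('G'): step: R->0, L->3 (L advanced); G->plug->G->R->G->L->C->refl->E->L'->C->R'->H->plug->H
Char 5 ('C'): step: R->1, L=3; C->plug->C->R->C->L->E->refl->C->L'->G->R'->H->plug->H
Char 6 ('G'): step: R->2, L=3; G->plug->G->R->F->L->F->refl->H->L'->B->R'->B->plug->B
Char 7 ('C'): step: R->3, L=3; C->plug->C->R->G->L->C->refl->E->L'->C->R'->B->plug->B
Char 8 ('E'): step: R->4, L=3; E->plug->E->R->D->L->A->refl->G->L'->E->R'->F->plug->F
Char 9 ('A'): step: R->5, L=3; A->plug->A->R->E->L->G->refl->A->L'->D->R'->E->plug->E

E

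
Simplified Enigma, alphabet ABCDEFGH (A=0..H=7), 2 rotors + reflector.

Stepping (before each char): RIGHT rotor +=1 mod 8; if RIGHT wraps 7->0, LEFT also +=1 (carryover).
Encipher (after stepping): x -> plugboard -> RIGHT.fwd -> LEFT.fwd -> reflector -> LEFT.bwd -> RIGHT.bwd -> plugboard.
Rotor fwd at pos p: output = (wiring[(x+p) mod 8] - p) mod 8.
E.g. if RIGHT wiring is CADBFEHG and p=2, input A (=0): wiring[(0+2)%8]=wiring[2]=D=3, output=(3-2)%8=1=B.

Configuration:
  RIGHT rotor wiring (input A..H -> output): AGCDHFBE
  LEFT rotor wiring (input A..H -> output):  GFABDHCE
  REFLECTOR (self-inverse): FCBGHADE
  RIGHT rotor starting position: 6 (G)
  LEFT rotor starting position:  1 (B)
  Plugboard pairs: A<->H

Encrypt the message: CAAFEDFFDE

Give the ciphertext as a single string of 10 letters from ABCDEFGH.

Char 1 ('C'): step: R->7, L=1; C->plug->C->R->H->L->F->refl->A->L'->C->R'->H->plug->A
Char 2 ('A'): step: R->0, L->2 (L advanced); A->plug->H->R->E->L->A->refl->F->L'->D->R'->D->plug->D
Char 3 ('A'): step: R->1, L=2; A->plug->H->R->H->L->D->refl->G->L'->A->R'->F->plug->F
Char 4 ('F'): step: R->2, L=2; F->plug->F->R->C->L->B->refl->C->L'->F->R'->C->plug->C
Char 5 ('E'): step: R->3, L=2; E->plug->E->R->B->L->H->refl->E->L'->G->R'->D->plug->D
Char 6 ('D'): step: R->4, L=2; D->plug->D->R->A->L->G->refl->D->L'->H->R'->H->plug->A
Char 7 ('F'): step: R->5, L=2; F->plug->F->R->F->L->C->refl->B->L'->C->R'->H->plug->A
Char 8 ('F'): step: R->6, L=2; F->plug->F->R->F->L->C->refl->B->L'->C->R'->C->plug->C
Char 9 ('D'): step: R->7, L=2; D->plug->D->R->D->L->F->refl->A->L'->E->R'->E->plug->E
Char 10 ('E'): step: R->0, L->3 (L advanced); E->plug->E->R->H->L->F->refl->A->L'->B->R'->G->plug->G

Answer: ADFCDAACEG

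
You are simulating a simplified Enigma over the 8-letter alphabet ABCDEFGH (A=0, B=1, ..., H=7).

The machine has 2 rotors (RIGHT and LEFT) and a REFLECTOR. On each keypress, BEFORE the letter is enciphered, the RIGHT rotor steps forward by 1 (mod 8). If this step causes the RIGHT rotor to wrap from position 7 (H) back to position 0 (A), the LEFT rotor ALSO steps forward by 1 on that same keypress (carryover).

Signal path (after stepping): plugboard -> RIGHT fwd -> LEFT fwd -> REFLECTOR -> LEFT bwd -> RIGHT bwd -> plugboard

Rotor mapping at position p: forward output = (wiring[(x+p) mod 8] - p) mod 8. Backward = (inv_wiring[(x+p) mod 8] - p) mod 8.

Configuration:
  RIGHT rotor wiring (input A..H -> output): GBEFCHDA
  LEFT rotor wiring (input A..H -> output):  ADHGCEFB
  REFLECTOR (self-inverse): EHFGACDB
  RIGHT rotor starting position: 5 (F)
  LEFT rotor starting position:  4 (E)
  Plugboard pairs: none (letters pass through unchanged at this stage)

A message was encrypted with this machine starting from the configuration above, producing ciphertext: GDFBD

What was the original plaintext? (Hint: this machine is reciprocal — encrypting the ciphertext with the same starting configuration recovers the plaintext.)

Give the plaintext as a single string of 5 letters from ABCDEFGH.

Char 1 ('G'): step: R->6, L=4; G->plug->G->R->E->L->E->refl->A->L'->B->R'->H->plug->H
Char 2 ('D'): step: R->7, L=4; D->plug->D->R->F->L->H->refl->B->L'->C->R'->C->plug->C
Char 3 ('F'): step: R->0, L->5 (L advanced); F->plug->F->R->H->L->F->refl->C->L'->F->R'->D->plug->D
Char 4 ('B'): step: R->1, L=5; B->plug->B->R->D->L->D->refl->G->L'->E->R'->C->plug->C
Char 5 ('D'): step: R->2, L=5; D->plug->D->R->F->L->C->refl->F->L'->H->R'->H->plug->H

Answer: HCDCH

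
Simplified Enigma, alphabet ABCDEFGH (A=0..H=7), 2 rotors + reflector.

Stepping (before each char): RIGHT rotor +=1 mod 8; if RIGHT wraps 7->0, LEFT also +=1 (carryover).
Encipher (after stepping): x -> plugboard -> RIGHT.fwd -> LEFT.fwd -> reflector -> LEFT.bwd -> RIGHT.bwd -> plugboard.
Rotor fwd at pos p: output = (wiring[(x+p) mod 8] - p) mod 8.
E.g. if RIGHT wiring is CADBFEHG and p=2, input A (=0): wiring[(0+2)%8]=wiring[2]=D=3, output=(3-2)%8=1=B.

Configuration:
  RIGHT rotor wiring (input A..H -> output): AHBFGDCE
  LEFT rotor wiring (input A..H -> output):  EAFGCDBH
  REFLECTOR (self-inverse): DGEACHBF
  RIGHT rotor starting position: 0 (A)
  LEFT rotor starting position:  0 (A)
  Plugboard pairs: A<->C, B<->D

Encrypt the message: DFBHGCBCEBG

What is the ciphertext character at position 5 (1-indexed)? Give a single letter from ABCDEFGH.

Char 1 ('D'): step: R->1, L=0; D->plug->B->R->A->L->E->refl->C->L'->E->R'->C->plug->A
Char 2 ('F'): step: R->2, L=0; F->plug->F->R->C->L->F->refl->H->L'->H->R'->A->plug->C
Char 3 ('B'): step: R->3, L=0; B->plug->D->R->H->L->H->refl->F->L'->C->R'->A->plug->C
Char 4 ('H'): step: R->4, L=0; H->plug->H->R->B->L->A->refl->D->L'->F->R'->G->plug->G
Char 5 ('G'): step: R->5, L=0; G->plug->G->R->A->L->E->refl->C->L'->E->R'->F->plug->F

F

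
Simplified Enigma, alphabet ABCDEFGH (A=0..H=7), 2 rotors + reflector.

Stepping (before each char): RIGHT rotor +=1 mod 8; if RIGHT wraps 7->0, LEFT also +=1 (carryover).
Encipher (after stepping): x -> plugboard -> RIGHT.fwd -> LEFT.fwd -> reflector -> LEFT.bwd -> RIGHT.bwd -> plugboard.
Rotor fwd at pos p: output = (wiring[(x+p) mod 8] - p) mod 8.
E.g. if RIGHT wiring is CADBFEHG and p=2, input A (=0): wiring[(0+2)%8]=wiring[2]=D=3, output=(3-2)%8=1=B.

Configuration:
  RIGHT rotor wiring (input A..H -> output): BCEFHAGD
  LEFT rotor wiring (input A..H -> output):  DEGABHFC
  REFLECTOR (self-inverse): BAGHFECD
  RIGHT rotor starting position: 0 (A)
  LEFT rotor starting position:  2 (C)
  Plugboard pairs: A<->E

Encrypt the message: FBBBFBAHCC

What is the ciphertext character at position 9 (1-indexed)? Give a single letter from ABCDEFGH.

Char 1 ('F'): step: R->1, L=2; F->plug->F->R->F->L->A->refl->B->L'->G->R'->D->plug->D
Char 2 ('B'): step: R->2, L=2; B->plug->B->R->D->L->F->refl->E->L'->A->R'->H->plug->H
Char 3 ('B'): step: R->3, L=2; B->plug->B->R->E->L->D->refl->H->L'->C->R'->A->plug->E
Char 4 ('B'): step: R->4, L=2; B->plug->B->R->E->L->D->refl->H->L'->C->R'->C->plug->C
Char 5 ('F'): step: R->5, L=2; F->plug->F->R->H->L->C->refl->G->L'->B->R'->B->plug->B
Char 6 ('B'): step: R->6, L=2; B->plug->B->R->F->L->A->refl->B->L'->G->R'->E->plug->A
Char 7 ('A'): step: R->7, L=2; A->plug->E->R->G->L->B->refl->A->L'->F->R'->D->plug->D
Char 8 ('H'): step: R->0, L->3 (L advanced); H->plug->H->R->D->L->C->refl->G->L'->B->R'->A->plug->E
Char 9 ('C'): step: R->1, L=3; C->plug->C->R->E->L->H->refl->D->L'->H->R'->E->plug->A

A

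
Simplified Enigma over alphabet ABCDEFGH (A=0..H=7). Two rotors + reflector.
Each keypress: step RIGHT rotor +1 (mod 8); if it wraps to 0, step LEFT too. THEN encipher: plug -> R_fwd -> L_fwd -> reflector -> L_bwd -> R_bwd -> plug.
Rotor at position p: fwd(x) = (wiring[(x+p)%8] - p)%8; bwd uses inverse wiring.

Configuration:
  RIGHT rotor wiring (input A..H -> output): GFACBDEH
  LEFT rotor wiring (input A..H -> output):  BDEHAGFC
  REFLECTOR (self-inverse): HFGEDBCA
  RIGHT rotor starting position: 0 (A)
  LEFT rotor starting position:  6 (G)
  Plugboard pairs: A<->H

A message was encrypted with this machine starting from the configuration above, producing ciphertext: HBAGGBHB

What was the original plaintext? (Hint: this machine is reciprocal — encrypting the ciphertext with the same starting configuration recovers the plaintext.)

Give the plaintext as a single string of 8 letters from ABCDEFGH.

Answer: GCFAFEBF

Derivation:
Char 1 ('H'): step: R->1, L=6; H->plug->A->R->E->L->G->refl->C->L'->G->R'->G->plug->G
Char 2 ('B'): step: R->2, L=6; B->plug->B->R->A->L->H->refl->A->L'->H->R'->C->plug->C
Char 3 ('A'): step: R->3, L=6; A->plug->H->R->F->L->B->refl->F->L'->D->R'->F->plug->F
Char 4 ('G'): step: R->4, L=6; G->plug->G->R->E->L->G->refl->C->L'->G->R'->H->plug->A
Char 5 ('G'): step: R->5, L=6; G->plug->G->R->F->L->B->refl->F->L'->D->R'->F->plug->F
Char 6 ('B'): step: R->6, L=6; B->plug->B->R->B->L->E->refl->D->L'->C->R'->E->plug->E
Char 7 ('H'): step: R->7, L=6; H->plug->A->R->A->L->H->refl->A->L'->H->R'->B->plug->B
Char 8 ('B'): step: R->0, L->7 (L advanced); B->plug->B->R->F->L->B->refl->F->L'->D->R'->F->plug->F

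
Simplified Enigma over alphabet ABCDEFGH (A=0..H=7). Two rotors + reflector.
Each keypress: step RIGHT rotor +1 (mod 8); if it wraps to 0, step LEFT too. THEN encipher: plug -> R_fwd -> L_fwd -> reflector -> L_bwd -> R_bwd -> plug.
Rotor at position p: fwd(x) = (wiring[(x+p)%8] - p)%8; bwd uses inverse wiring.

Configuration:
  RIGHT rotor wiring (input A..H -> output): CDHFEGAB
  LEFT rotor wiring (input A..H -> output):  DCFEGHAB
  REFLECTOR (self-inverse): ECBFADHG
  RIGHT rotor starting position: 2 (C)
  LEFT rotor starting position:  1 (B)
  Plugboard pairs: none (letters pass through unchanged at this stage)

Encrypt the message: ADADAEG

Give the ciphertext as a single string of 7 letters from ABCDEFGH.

Char 1 ('A'): step: R->3, L=1; A->plug->A->R->C->L->D->refl->F->L'->D->R'->C->plug->C
Char 2 ('D'): step: R->4, L=1; D->plug->D->R->F->L->H->refl->G->L'->E->R'->C->plug->C
Char 3 ('A'): step: R->5, L=1; A->plug->A->R->B->L->E->refl->A->L'->G->R'->E->plug->E
Char 4 ('D'): step: R->6, L=1; D->plug->D->R->F->L->H->refl->G->L'->E->R'->C->plug->C
Char 5 ('A'): step: R->7, L=1; A->plug->A->R->C->L->D->refl->F->L'->D->R'->B->plug->B
Char 6 ('E'): step: R->0, L->2 (L advanced); E->plug->E->R->E->L->G->refl->H->L'->F->R'->D->plug->D
Char 7 ('G'): step: R->1, L=2; G->plug->G->R->A->L->D->refl->F->L'->D->R'->D->plug->D

Answer: CCECBDD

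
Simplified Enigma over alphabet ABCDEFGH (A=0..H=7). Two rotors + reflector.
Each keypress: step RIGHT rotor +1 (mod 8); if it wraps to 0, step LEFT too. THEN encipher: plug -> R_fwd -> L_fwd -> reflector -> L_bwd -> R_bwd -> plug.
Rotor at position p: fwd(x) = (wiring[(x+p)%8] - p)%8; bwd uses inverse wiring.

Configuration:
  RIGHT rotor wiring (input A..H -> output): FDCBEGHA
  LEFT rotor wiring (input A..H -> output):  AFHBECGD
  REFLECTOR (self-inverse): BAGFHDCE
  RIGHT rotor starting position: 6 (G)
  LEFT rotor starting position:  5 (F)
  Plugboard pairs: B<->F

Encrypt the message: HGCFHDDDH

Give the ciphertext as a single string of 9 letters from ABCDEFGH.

Char 1 ('H'): step: R->7, L=5; H->plug->H->R->A->L->F->refl->D->L'->D->R'->D->plug->D
Char 2 ('G'): step: R->0, L->6 (L advanced); G->plug->G->R->H->L->E->refl->H->L'->D->R'->B->plug->F
Char 3 ('C'): step: R->1, L=6; C->plug->C->R->A->L->A->refl->B->L'->E->R'->H->plug->H
Char 4 ('F'): step: R->2, L=6; F->plug->B->R->H->L->E->refl->H->L'->D->R'->G->plug->G
Char 5 ('H'): step: R->3, L=6; H->plug->H->R->H->L->E->refl->H->L'->D->R'->C->plug->C
Char 6 ('D'): step: R->4, L=6; D->plug->D->R->E->L->B->refl->A->L'->A->R'->A->plug->A
Char 7 ('D'): step: R->5, L=6; D->plug->D->R->A->L->A->refl->B->L'->E->R'->G->plug->G
Char 8 ('D'): step: R->6, L=6; D->plug->D->R->F->L->D->refl->F->L'->B->R'->A->plug->A
Char 9 ('H'): step: R->7, L=6; H->plug->H->R->A->L->A->refl->B->L'->E->R'->C->plug->C

Answer: DFHGCAGAC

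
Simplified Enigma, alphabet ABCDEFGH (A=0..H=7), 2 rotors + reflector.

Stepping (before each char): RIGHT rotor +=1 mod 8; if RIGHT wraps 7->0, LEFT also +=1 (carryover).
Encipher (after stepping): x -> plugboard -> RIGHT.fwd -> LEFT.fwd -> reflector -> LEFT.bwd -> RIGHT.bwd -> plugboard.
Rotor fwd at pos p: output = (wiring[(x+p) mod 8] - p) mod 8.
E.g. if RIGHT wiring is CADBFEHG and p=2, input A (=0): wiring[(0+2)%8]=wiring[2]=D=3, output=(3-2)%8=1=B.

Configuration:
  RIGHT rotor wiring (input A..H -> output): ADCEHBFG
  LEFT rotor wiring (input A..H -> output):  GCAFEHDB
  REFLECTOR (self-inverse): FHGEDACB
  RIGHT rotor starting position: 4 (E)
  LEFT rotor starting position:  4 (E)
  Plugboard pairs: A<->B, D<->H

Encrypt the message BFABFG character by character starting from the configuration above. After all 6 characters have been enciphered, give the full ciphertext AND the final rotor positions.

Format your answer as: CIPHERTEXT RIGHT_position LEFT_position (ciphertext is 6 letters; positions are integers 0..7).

Answer: FGDFHF 2 5

Derivation:
Char 1 ('B'): step: R->5, L=4; B->plug->A->R->E->L->C->refl->G->L'->F->R'->F->plug->F
Char 2 ('F'): step: R->6, L=4; F->plug->F->R->G->L->E->refl->D->L'->B->R'->G->plug->G
Char 3 ('A'): step: R->7, L=4; A->plug->B->R->B->L->D->refl->E->L'->G->R'->H->plug->D
Char 4 ('B'): step: R->0, L->5 (L advanced); B->plug->A->R->A->L->C->refl->G->L'->B->R'->F->plug->F
Char 5 ('F'): step: R->1, L=5; F->plug->F->R->E->L->F->refl->A->L'->G->R'->D->plug->H
Char 6 ('G'): step: R->2, L=5; G->plug->G->R->G->L->A->refl->F->L'->E->R'->F->plug->F
Final: ciphertext=FGDFHF, RIGHT=2, LEFT=5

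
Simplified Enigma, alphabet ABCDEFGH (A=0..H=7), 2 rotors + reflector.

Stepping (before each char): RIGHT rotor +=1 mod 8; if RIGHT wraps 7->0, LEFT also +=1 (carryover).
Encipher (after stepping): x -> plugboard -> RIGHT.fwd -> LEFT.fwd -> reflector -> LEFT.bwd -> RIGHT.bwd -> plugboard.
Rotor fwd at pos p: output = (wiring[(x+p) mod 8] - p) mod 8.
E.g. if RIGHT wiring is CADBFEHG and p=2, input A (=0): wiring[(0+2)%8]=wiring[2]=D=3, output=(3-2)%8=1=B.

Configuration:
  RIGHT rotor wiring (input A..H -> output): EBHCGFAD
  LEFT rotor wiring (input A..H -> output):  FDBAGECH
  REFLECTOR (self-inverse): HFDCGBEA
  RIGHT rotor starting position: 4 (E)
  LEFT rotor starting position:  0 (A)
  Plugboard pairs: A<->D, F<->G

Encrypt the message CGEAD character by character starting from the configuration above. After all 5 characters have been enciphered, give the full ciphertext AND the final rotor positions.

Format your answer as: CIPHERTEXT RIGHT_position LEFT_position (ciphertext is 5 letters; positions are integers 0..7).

Answer: HBGBE 1 1

Derivation:
Char 1 ('C'): step: R->5, L=0; C->plug->C->R->G->L->C->refl->D->L'->B->R'->H->plug->H
Char 2 ('G'): step: R->6, L=0; G->plug->F->R->E->L->G->refl->E->L'->F->R'->B->plug->B
Char 3 ('E'): step: R->7, L=0; E->plug->E->R->D->L->A->refl->H->L'->H->R'->F->plug->G
Char 4 ('A'): step: R->0, L->1 (L advanced); A->plug->D->R->C->L->H->refl->A->L'->B->R'->B->plug->B
Char 5 ('D'): step: R->1, L=1; D->plug->A->R->A->L->C->refl->D->L'->E->R'->E->plug->E
Final: ciphertext=HBGBE, RIGHT=1, LEFT=1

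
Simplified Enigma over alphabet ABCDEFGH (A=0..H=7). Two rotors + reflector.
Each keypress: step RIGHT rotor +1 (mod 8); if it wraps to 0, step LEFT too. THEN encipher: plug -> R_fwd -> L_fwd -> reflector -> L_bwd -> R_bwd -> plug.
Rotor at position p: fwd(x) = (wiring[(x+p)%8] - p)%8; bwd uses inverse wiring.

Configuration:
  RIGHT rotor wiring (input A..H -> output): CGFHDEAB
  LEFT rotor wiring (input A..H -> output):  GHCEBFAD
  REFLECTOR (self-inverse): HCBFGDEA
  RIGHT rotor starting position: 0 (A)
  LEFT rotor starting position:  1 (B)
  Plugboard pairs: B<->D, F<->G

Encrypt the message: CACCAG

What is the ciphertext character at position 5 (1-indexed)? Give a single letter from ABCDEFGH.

Char 1 ('C'): step: R->1, L=1; C->plug->C->R->G->L->C->refl->B->L'->B->R'->H->plug->H
Char 2 ('A'): step: R->2, L=1; A->plug->A->R->D->L->A->refl->H->L'->F->R'->B->plug->D
Char 3 ('C'): step: R->3, L=1; C->plug->C->R->B->L->B->refl->C->L'->G->R'->E->plug->E
Char 4 ('C'): step: R->4, L=1; C->plug->C->R->E->L->E->refl->G->L'->A->R'->B->plug->D
Char 5 ('A'): step: R->5, L=1; A->plug->A->R->H->L->F->refl->D->L'->C->R'->G->plug->F

F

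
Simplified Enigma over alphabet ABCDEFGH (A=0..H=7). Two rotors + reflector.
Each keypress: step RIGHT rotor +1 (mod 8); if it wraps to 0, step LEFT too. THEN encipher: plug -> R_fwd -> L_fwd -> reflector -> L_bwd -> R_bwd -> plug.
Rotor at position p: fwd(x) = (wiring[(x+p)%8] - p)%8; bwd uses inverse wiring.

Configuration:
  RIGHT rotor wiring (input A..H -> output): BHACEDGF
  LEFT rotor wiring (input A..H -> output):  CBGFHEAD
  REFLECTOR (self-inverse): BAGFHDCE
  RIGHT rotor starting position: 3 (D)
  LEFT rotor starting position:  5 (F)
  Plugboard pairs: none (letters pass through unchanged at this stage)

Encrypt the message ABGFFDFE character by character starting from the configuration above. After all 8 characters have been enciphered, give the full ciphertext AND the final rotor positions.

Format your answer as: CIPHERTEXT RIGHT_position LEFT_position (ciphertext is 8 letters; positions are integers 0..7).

Char 1 ('A'): step: R->4, L=5; A->plug->A->R->A->L->H->refl->E->L'->E->R'->G->plug->G
Char 2 ('B'): step: R->5, L=5; B->plug->B->R->B->L->D->refl->F->L'->D->R'->F->plug->F
Char 3 ('G'): step: R->6, L=5; G->plug->G->R->G->L->A->refl->B->L'->F->R'->H->plug->H
Char 4 ('F'): step: R->7, L=5; F->plug->F->R->F->L->B->refl->A->L'->G->R'->A->plug->A
Char 5 ('F'): step: R->0, L->6 (L advanced); F->plug->F->R->D->L->D->refl->F->L'->B->R'->A->plug->A
Char 6 ('D'): step: R->1, L=6; D->plug->D->R->D->L->D->refl->F->L'->B->R'->C->plug->C
Char 7 ('F'): step: R->2, L=6; F->plug->F->R->D->L->D->refl->F->L'->B->R'->D->plug->D
Char 8 ('E'): step: R->3, L=6; E->plug->E->R->C->L->E->refl->H->L'->F->R'->H->plug->H
Final: ciphertext=GFHAACDH, RIGHT=3, LEFT=6

Answer: GFHAACDH 3 6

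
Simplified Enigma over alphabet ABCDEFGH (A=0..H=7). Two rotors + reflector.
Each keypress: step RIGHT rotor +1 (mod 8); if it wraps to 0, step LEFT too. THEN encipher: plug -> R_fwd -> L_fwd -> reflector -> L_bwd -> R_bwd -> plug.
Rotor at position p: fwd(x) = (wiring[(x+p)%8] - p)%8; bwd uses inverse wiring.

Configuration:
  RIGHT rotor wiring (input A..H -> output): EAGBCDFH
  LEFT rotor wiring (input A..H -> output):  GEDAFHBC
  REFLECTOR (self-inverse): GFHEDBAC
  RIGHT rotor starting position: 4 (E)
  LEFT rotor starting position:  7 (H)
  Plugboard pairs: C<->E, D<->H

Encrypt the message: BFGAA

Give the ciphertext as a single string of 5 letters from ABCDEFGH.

Answer: CCCEB

Derivation:
Char 1 ('B'): step: R->5, L=7; B->plug->B->R->A->L->D->refl->E->L'->D->R'->E->plug->C
Char 2 ('F'): step: R->6, L=7; F->plug->F->R->D->L->E->refl->D->L'->A->R'->E->plug->C
Char 3 ('G'): step: R->7, L=7; G->plug->G->R->E->L->B->refl->F->L'->C->R'->E->plug->C
Char 4 ('A'): step: R->0, L->0 (L advanced); A->plug->A->R->E->L->F->refl->B->L'->G->R'->C->plug->E
Char 5 ('A'): step: R->1, L=0; A->plug->A->R->H->L->C->refl->H->L'->F->R'->B->plug->B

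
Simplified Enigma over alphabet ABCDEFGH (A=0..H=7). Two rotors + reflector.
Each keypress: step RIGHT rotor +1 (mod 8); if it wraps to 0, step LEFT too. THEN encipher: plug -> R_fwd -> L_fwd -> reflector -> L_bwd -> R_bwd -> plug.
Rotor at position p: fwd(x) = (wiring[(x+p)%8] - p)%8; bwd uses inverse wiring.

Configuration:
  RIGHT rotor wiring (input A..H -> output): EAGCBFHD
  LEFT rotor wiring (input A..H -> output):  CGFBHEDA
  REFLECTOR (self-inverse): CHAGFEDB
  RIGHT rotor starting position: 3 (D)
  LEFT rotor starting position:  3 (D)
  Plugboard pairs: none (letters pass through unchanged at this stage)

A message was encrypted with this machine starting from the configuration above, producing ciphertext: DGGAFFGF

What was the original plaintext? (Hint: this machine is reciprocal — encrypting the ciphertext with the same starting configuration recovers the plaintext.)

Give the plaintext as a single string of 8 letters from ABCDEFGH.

Char 1 ('D'): step: R->4, L=3; D->plug->D->R->H->L->C->refl->A->L'->D->R'->C->plug->C
Char 2 ('G'): step: R->5, L=3; G->plug->G->R->F->L->H->refl->B->L'->C->R'->B->plug->B
Char 3 ('G'): step: R->6, L=3; G->plug->G->R->D->L->A->refl->C->L'->H->R'->H->plug->H
Char 4 ('A'): step: R->7, L=3; A->plug->A->R->E->L->F->refl->E->L'->B->R'->C->plug->C
Char 5 ('F'): step: R->0, L->4 (L advanced); F->plug->F->R->F->L->C->refl->A->L'->B->R'->E->plug->E
Char 6 ('F'): step: R->1, L=4; F->plug->F->R->G->L->B->refl->H->L'->C->R'->G->plug->G
Char 7 ('G'): step: R->2, L=4; G->plug->G->R->C->L->H->refl->B->L'->G->R'->H->plug->H
Char 8 ('F'): step: R->3, L=4; F->plug->F->R->B->L->A->refl->C->L'->F->R'->G->plug->G

Answer: CBHCEGHG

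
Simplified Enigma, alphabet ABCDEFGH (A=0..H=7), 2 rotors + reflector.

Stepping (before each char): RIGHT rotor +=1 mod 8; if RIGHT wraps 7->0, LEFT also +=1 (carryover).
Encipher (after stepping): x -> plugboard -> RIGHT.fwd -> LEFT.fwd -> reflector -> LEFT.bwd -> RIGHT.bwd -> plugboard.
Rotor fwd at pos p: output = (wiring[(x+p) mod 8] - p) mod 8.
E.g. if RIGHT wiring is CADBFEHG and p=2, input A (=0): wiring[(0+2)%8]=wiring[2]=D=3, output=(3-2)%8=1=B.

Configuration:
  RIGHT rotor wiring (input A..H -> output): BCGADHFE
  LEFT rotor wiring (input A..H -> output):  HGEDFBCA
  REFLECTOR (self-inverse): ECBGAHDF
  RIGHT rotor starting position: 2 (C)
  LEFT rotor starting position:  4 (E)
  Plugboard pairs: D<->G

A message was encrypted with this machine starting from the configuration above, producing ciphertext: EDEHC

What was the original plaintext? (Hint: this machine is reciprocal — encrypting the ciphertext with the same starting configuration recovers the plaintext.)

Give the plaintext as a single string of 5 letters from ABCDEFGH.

Char 1 ('E'): step: R->3, L=4; E->plug->E->R->B->L->F->refl->H->L'->H->R'->G->plug->D
Char 2 ('D'): step: R->4, L=4; D->plug->G->R->C->L->G->refl->D->L'->E->R'->H->plug->H
Char 3 ('E'): step: R->5, L=4; E->plug->E->R->F->L->C->refl->B->L'->A->R'->B->plug->B
Char 4 ('H'): step: R->6, L=4; H->plug->H->R->B->L->F->refl->H->L'->H->R'->A->plug->A
Char 5 ('C'): step: R->7, L=4; C->plug->C->R->D->L->E->refl->A->L'->G->R'->H->plug->H

Answer: DHBAH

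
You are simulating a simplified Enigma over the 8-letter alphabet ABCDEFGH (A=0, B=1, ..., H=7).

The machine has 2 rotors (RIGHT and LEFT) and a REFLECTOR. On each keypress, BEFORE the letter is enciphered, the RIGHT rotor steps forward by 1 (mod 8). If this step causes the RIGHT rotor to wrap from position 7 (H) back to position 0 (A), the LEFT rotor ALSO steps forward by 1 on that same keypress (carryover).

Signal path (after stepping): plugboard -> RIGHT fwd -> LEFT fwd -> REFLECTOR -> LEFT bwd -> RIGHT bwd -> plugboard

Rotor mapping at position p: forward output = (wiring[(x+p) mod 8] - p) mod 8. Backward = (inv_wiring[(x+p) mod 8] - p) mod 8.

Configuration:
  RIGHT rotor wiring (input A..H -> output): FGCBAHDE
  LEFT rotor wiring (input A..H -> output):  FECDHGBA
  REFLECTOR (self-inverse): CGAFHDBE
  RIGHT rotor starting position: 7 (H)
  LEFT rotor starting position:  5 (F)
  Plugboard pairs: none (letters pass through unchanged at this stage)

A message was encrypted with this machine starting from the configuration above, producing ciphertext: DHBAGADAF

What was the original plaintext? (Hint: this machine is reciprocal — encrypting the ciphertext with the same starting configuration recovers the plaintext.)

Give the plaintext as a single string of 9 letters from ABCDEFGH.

Char 1 ('D'): step: R->0, L->6 (L advanced); D->plug->D->R->B->L->C->refl->A->L'->H->R'->F->plug->F
Char 2 ('H'): step: R->1, L=6; H->plug->H->R->E->L->E->refl->H->L'->C->R'->F->plug->F
Char 3 ('B'): step: R->2, L=6; B->plug->B->R->H->L->A->refl->C->L'->B->R'->E->plug->E
Char 4 ('A'): step: R->3, L=6; A->plug->A->R->G->L->B->refl->G->L'->D->R'->G->plug->G
Char 5 ('G'): step: R->4, L=6; G->plug->G->R->G->L->B->refl->G->L'->D->R'->B->plug->B
Char 6 ('A'): step: R->5, L=6; A->plug->A->R->C->L->H->refl->E->L'->E->R'->G->plug->G
Char 7 ('D'): step: R->6, L=6; D->plug->D->R->A->L->D->refl->F->L'->F->R'->A->plug->A
Char 8 ('A'): step: R->7, L=6; A->plug->A->R->F->L->F->refl->D->L'->A->R'->G->plug->G
Char 9 ('F'): step: R->0, L->7 (L advanced); F->plug->F->R->H->L->C->refl->A->L'->F->R'->A->plug->A

Answer: FFEGBGAGA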